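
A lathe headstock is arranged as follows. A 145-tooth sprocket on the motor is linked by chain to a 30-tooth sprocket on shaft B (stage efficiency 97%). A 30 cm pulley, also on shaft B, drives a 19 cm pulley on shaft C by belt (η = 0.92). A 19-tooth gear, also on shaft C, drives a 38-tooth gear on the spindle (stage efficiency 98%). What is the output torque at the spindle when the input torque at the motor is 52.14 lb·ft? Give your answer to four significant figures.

11.95 lb·ft

After the chain (30/145): 52.14 × 0.2069 × 0.97 = 10.464 lb·ft
After the belt (19/30): 10.464 × 0.63333 × 0.92 = 6.097 lb·ft
After the gear mesh (38/19): 6.097 × 2 × 0.98 = 11.95 lb·ft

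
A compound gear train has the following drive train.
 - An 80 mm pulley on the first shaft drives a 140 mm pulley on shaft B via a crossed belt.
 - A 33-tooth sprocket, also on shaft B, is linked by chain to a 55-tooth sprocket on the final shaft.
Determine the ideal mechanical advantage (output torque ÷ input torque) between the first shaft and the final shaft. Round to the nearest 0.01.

2.92

Each stage contributes driven/driver: belt 140/80 = 1.75, chain 55/33 = 1.6667.
Overall: 1.75 × 1.6667 = 2.9167.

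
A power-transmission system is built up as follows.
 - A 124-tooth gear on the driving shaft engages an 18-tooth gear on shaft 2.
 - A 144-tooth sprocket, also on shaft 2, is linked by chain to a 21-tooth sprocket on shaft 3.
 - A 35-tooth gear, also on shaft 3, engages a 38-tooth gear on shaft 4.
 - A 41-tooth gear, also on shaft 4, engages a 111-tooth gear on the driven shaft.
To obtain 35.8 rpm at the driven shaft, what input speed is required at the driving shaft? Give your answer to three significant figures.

Overall ratio R = 0.14516 × 0.14583 × 1.0857 × 2.7073 = 0.062225.
Required input speed = output speed × R = 35.8 × 0.062225 = 2.2276 rpm.

2.23 rpm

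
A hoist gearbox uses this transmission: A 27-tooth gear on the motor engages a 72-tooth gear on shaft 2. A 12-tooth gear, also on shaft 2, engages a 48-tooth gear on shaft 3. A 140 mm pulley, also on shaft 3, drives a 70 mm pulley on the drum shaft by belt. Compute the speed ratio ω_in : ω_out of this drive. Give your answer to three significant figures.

5.33

Each stage contributes driven/driver: gear mesh 72/27 = 2.6667, gear mesh 48/12 = 4, belt 70/140 = 0.5.
Overall: 2.6667 × 4 × 0.5 = 5.3333.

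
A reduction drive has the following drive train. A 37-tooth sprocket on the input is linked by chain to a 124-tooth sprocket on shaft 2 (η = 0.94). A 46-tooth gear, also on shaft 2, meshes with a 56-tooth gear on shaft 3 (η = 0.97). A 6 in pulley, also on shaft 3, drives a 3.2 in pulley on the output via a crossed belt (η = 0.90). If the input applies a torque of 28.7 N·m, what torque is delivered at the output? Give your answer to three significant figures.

After the chain (124/37): 28.7 × 3.3514 × 0.94 = 90.413 N·m
After the gear mesh (56/46): 90.413 × 1.2174 × 0.97 = 106.77 N·m
After the belt (3.2/6): 106.77 × 0.53333 × 0.90 = 51.248 N·m

51.2 N·m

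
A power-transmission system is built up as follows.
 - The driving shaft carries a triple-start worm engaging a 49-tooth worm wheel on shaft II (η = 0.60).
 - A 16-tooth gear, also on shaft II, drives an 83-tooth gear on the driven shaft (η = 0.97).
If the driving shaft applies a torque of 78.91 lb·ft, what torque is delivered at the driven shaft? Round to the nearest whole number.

Worm: ratio = 49/3 = 16.333; torque at shaft II = 78.91 × 16.333 × 0.60 = 773.32 lb·ft.
Gear mesh: ratio = 83/16 = 5.1875; torque at the driven shaft = 773.32 × 5.1875 × 0.97 = 3891.2 lb·ft.

3891 lb·ft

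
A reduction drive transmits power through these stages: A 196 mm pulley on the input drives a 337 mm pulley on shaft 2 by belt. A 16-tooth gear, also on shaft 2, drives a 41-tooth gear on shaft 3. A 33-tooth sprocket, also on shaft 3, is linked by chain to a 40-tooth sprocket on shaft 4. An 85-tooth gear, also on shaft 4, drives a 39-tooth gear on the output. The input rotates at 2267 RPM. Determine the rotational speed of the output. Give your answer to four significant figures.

925.2 RPM

the input → shaft 2 (belt, 337/196): 2267 ÷ 1.7194 = 1318.5 RPM
shaft 2 → shaft 3 (gear mesh, 41/16): 1318.5 ÷ 2.5625 = 514.53 RPM
shaft 3 → shaft 4 (chain, 40/33): 514.53 ÷ 1.2121 = 424.49 RPM
shaft 4 → the output (gear mesh, 39/85): 424.49 ÷ 0.45882 = 925.17 RPM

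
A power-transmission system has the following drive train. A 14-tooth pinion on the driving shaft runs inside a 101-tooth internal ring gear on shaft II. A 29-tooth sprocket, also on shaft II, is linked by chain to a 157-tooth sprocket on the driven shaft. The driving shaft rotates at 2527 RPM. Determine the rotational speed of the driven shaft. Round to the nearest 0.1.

64.7 RPM

Internal gear: ratio = 101/14 = 7.2143, so shaft II turns at 2527 / 7.2143 = 350.28 RPM.
Chain: ratio = 157/29 = 5.4138, so the driven shaft turns at 350.28 / 5.4138 = 64.701 RPM.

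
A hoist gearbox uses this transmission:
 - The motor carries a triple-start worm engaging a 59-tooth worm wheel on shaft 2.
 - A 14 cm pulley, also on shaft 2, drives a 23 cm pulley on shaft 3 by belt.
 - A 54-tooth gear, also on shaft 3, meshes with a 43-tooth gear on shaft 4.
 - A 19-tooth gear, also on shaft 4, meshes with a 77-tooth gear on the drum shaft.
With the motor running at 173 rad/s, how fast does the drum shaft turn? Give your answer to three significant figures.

worm 59/3 = 19.667 → 173/19.667 = 8.7966 rad/s
belt 23/14 = 1.6429 → 8.7966/1.6429 = 5.3545 rad/s
gear mesh 43/54 = 0.7963 → 5.3545/0.7963 = 6.7242 rad/s
gear mesh 77/19 = 4.0526 → 6.7242/4.0526 = 1.6592 rad/s

1.66 rad/s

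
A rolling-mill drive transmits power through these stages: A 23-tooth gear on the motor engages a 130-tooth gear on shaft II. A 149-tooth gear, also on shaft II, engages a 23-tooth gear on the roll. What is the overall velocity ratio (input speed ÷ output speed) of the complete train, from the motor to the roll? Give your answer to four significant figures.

0.8725

Each stage contributes driven/driver: gear mesh 130/23 = 5.6522, gear mesh 23/149 = 0.15436.
Overall: 5.6522 × 0.15436 = 0.87248.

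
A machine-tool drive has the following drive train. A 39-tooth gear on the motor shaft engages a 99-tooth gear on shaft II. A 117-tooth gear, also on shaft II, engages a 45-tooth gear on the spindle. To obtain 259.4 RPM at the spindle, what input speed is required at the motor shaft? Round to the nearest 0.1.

253.3 RPM

Overall ratio R = 2.5385 × 0.38462 = 0.97633.
Required input speed = output speed × R = 259.4 × 0.97633 = 253.26 RPM.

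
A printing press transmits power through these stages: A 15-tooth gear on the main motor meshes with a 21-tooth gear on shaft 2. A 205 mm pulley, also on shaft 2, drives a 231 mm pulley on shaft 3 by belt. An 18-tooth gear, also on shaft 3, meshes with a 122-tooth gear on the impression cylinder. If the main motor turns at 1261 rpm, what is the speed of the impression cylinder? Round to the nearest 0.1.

117.9 rpm

the main motor → shaft 2 (gear mesh, 21/15): 1261 ÷ 1.4 = 900.71 rpm
shaft 2 → shaft 3 (belt, 231/205): 900.71 ÷ 1.1268 = 799.34 rpm
shaft 3 → the impression cylinder (gear mesh, 122/18): 799.34 ÷ 6.7778 = 117.93 rpm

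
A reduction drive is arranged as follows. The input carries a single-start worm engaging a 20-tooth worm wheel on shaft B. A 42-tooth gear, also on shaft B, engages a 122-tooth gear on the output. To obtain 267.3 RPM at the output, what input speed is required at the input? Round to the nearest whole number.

Overall ratio R = 20 × 2.9048 = 58.095.
Required input speed = output speed × R = 267.3 × 58.095 = 15529 RPM.

15529 RPM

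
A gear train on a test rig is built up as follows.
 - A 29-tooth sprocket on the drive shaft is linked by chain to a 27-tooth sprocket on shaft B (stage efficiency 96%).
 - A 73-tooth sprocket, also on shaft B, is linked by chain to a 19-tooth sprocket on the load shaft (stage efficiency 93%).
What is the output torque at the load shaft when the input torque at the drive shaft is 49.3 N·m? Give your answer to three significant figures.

10.7 N·m

Chain: ratio = 27/29 = 0.93103; torque at shaft B = 49.3 × 0.93103 × 0.96 = 44.064 N·m.
Chain: ratio = 19/73 = 0.26027; torque at the load shaft = 44.064 × 0.26027 × 0.93 = 10.666 N·m.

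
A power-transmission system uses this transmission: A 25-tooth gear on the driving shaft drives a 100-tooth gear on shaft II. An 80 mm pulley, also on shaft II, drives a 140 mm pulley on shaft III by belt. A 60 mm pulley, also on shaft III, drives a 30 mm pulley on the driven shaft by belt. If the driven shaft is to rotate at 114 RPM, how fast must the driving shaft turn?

399 RPM

Overall ratio R = 4 × 1.75 × 0.5 = 3.5.
Required input speed = output speed × R = 114 × 3.5 = 399 RPM.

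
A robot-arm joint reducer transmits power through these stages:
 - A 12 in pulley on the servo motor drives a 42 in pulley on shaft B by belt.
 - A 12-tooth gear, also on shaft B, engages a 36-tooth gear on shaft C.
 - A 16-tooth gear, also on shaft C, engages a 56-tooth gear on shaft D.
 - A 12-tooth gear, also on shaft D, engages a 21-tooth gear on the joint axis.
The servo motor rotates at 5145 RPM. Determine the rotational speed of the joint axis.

80 RPM

Belt: ratio = 42/12 = 3.5, so shaft B turns at 5145 / 3.5 = 1470 RPM.
Gear mesh: ratio = 36/12 = 3, so shaft C turns at 1470 / 3 = 490 RPM.
Gear mesh: ratio = 56/16 = 3.5, so shaft D turns at 490 / 3.5 = 140 RPM.
Gear mesh: ratio = 21/12 = 1.75, so the joint axis turns at 140 / 1.75 = 80 RPM.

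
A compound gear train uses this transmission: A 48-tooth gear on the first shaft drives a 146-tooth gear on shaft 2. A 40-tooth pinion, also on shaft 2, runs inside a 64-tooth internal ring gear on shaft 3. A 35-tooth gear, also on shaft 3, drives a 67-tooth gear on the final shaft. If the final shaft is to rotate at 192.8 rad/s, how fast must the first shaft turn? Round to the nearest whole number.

1796 rad/s

Overall ratio R = 3.0417 × 1.6 × 1.9143 = 9.3162.
Required input speed = output speed × R = 192.8 × 9.3162 = 1796.2 rad/s.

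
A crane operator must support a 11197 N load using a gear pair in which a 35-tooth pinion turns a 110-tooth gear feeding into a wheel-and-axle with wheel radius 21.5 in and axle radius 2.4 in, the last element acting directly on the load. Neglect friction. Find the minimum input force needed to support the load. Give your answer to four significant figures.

Gear pair MA = 110/35 = 3.1429.
Wheel-and-axle MA = R/r = 21.5/2.4 = 8.9583.
Combined ideal MA = 3.1429 × 8.9583 = 28.155.
Effort = load / MA = 11197 / 28.155 = 397.69 N.

397.7 N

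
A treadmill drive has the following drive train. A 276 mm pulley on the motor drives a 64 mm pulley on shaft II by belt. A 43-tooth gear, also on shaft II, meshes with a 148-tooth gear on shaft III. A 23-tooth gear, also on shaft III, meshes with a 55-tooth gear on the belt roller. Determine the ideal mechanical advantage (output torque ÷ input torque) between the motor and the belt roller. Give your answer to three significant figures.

1.91

Each stage contributes driven/driver: belt 64/276 = 0.23188, gear mesh 148/43 = 3.4419, gear mesh 55/23 = 2.3913.
Overall: 0.23188 × 3.4419 × 2.3913 = 1.9085.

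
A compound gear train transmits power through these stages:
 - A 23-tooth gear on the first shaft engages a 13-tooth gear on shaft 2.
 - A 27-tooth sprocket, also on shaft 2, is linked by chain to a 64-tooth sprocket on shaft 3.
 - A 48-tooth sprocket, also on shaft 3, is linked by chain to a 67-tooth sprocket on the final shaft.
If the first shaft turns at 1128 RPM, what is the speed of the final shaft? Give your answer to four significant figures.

603.2 RPM

Gear mesh: ratio = 13/23 = 0.56522, so shaft 2 turns at 1128 / 0.56522 = 1995.7 RPM.
Chain: ratio = 64/27 = 2.3704, so shaft 3 turns at 1995.7 / 2.3704 = 841.93 RPM.
Chain: ratio = 67/48 = 1.3958, so the final shaft turns at 841.93 / 1.3958 = 603.18 RPM.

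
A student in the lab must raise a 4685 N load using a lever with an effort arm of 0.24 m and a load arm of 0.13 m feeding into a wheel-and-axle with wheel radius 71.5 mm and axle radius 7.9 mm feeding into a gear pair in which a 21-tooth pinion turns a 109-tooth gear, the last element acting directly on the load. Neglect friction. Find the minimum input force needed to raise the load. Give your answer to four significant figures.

Lever MA = effort arm / load arm = 0.24/0.13 = 1.8462.
Wheel-and-axle MA = R/r = 71.5/7.9 = 9.0506.
Gear pair MA = 109/21 = 5.1905.
Combined ideal MA = 1.8462 × 9.0506 × 5.1905 = 86.727.
Effort = load / MA = 4685 / 86.727 = 54.02 N.

54.02 N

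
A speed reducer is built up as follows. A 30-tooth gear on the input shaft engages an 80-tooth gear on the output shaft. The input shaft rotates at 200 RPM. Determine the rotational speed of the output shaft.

gear mesh 80/30 = 2.6667 → 200/2.6667 = 75 RPM

75 RPM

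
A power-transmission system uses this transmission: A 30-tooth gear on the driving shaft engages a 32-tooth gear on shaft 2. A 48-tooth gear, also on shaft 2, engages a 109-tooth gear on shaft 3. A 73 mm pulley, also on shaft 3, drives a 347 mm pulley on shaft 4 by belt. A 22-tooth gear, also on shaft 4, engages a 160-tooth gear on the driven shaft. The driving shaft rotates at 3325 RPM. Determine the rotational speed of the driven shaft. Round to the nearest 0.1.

Gear mesh: ratio = 32/30 = 1.0667, so shaft 2 turns at 3325 / 1.0667 = 3117.2 RPM.
Gear mesh: ratio = 109/48 = 2.2708, so shaft 3 turns at 3117.2 / 2.2708 = 1372.7 RPM.
Belt: ratio = 347/73 = 4.7534, so shaft 4 turns at 1372.7 / 4.7534 = 288.78 RPM.
Gear mesh: ratio = 160/22 = 7.2727, so the driven shaft turns at 288.78 / 7.2727 = 39.708 RPM.

39.7 RPM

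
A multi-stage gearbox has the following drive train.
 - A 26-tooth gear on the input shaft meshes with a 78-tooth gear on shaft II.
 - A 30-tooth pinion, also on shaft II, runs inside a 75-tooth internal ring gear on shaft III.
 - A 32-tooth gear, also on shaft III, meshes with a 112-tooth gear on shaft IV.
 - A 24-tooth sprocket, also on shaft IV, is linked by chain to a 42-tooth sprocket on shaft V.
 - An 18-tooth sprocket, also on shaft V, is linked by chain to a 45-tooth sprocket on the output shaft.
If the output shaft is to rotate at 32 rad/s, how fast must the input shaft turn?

3675 rad/s

Overall ratio R = 3 × 2.5 × 3.5 × 1.75 × 2.5 = 114.84.
Required input speed = output speed × R = 32 × 114.84 = 3675 rad/s.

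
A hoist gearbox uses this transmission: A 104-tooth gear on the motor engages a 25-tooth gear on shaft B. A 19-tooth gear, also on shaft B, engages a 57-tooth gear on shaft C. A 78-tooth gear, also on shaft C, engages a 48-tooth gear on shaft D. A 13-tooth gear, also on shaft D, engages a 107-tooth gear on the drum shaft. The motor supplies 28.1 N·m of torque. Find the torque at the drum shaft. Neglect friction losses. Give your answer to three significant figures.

103 N·m

Gear mesh: ratio = 25/104 = 0.24038; torque at shaft B = 28.1 × 0.24038 = 6.7548 N·m.
Gear mesh: ratio = 57/19 = 3; torque at shaft C = 6.7548 × 3 = 20.264 N·m.
Gear mesh: ratio = 48/78 = 0.61538; torque at shaft D = 20.264 × 0.61538 = 12.47 N·m.
Gear mesh: ratio = 107/13 = 8.2308; torque at the drum shaft = 12.47 × 8.2308 = 102.64 N·m.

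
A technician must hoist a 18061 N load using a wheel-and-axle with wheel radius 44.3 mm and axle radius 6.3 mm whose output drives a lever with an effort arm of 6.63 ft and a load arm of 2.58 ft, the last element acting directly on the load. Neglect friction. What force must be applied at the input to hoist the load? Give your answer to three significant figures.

1000 N

Wheel-and-axle MA = R/r = 44.3/6.3 = 7.0317.
Lever MA = effort arm / load arm = 6.63/2.58 = 2.5698.
Combined ideal MA = 7.0317 × 2.5698 = 18.07.
Effort = load / MA = 18061 / 18.07 = 999.5 N.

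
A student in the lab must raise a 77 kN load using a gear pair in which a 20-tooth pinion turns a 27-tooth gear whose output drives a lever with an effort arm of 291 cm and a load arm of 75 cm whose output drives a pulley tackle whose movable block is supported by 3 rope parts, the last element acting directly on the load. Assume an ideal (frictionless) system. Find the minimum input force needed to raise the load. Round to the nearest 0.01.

4.90 kN

Gear pair MA = 27/20 = 1.35.
Lever MA = effort arm / load arm = 291/75 = 3.88.
Block-and-tackle MA = number of supporting rope parts = 3.
Combined ideal MA = 1.35 × 3.88 × 3 = 15.714.
Effort = load / MA = 77 / 15.714 = 4.9001 kN.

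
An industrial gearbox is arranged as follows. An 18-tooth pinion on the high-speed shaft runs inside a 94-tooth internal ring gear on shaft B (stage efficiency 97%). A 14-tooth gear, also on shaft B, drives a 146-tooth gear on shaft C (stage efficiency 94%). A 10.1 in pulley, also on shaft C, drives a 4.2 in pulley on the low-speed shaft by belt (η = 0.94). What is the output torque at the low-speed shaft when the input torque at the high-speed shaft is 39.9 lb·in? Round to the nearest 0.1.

internal gear 94/18 = 5.2222 → τ = 39.9·5.2222·0.97 = 202.12 lb·in
gear mesh 146/14 = 10.429 → τ = 202.12·10.429·0.94 = 1981.3 lb·in
belt 4.2/10.1 = 0.41584 → τ = 1981.3·0.41584·0.94 = 774.48 lb·in

774.5 lb·in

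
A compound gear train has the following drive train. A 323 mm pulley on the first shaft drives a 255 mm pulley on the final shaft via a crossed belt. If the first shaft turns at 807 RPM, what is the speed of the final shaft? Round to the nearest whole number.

1022 RPM

the first shaft → the final shaft (belt, 255/323): 807 ÷ 0.78947 = 1022.2 RPM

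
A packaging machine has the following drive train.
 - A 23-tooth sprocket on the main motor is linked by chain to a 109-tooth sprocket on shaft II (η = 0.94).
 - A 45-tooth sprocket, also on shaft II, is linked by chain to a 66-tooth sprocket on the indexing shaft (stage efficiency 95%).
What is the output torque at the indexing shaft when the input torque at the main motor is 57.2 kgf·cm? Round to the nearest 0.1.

355.0 kgf·cm

chain 109/23 = 4.7391 → τ = 57.2·4.7391·0.94 = 254.81 kgf·cm
chain 66/45 = 1.4667 → τ = 254.81·1.4667·0.95 = 355.04 kgf·cm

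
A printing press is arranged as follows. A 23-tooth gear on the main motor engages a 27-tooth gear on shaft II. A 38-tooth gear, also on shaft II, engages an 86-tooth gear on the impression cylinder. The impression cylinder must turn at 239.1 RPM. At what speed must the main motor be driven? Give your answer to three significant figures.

Overall ratio R = 1.1739 × 2.2632 = 2.6568.
Required input speed = output speed × R = 239.1 × 2.6568 = 635.23 RPM.

635 RPM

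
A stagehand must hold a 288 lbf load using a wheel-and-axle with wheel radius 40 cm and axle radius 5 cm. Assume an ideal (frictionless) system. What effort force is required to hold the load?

36 lbf

Wheel-and-axle MA = R/r = 40/5 = 8.
Effort = load / MA = 288 / 8 = 36 lbf.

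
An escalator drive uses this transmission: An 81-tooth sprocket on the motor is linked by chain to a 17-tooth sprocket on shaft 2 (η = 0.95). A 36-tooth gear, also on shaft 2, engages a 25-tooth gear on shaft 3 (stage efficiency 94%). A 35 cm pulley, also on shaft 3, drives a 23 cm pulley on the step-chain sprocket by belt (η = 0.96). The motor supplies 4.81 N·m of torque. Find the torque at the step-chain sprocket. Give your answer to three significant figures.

0.395 N·m

After the chain (17/81): 4.81 × 0.20988 × 0.95 = 0.95903 N·m
After the gear mesh (25/36): 0.95903 × 0.69444 × 0.94 = 0.62603 N·m
After the belt (23/35): 0.62603 × 0.65714 × 0.96 = 0.39494 N·m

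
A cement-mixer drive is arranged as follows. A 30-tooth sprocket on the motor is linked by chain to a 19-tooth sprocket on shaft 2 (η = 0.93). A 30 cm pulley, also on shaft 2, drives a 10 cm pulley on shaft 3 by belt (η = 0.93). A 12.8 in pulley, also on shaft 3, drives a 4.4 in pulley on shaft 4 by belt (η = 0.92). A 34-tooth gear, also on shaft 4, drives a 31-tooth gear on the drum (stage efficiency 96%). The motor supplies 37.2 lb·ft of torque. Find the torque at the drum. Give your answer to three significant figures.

1.88 lb·ft

Chain: ratio = 19/30 = 0.63333; torque at shaft 2 = 37.2 × 0.63333 × 0.93 = 21.911 lb·ft.
Belt: ratio = 10/30 = 0.33333; torque at shaft 3 = 21.911 × 0.33333 × 0.93 = 6.7923 lb·ft.
Belt: ratio = 4.4/12.8 = 0.34375; torque at shaft 4 = 6.7923 × 0.34375 × 0.92 = 2.1481 lb·ft.
Gear mesh: ratio = 31/34 = 0.91176; torque at the drum = 2.1481 × 0.91176 × 0.96 = 1.8802 lb·ft.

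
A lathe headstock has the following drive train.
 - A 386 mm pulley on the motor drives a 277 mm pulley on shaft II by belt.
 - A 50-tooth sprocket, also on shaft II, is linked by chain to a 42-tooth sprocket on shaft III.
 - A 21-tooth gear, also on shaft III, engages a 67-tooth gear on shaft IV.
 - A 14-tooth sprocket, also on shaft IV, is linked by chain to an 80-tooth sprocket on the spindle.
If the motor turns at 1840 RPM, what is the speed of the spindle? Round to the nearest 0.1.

the motor → shaft II (belt, 277/386): 1840 ÷ 0.71762 = 2564 RPM
shaft II → shaft III (chain, 42/50): 2564 ÷ 0.84 = 3052.4 RPM
shaft III → shaft IV (gear mesh, 67/21): 3052.4 ÷ 3.1905 = 956.73 RPM
shaft IV → the spindle (chain, 80/14): 956.73 ÷ 5.7143 = 167.43 RPM

167.4 RPM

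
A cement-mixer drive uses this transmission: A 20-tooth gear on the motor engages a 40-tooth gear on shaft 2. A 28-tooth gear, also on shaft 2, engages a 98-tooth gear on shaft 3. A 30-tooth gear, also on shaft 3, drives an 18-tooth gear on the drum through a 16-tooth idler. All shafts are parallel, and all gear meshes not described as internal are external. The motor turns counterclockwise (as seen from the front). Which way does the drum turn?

counterclockwise

the motor → shaft 2: external mesh, 1 reversal → CW.
shaft 2 → shaft 3: external mesh, 1 reversal → CCW.
shaft 3 → the drum: driver → idler → driven is 2 external meshes, 2 reversals → CCW.
4 reversals in total — an even number — so the drum turns the same way as the motor.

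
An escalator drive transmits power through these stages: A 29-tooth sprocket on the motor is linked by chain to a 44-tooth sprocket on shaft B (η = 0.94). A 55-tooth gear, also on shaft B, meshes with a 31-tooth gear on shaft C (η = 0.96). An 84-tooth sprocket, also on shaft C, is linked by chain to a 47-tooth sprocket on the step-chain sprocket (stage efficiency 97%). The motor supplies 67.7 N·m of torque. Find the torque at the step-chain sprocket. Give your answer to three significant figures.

28.4 N·m

chain 44/29 = 1.5172 → τ = 67.7·1.5172·0.94 = 96.554 N·m
gear mesh 31/55 = 0.56364 → τ = 96.554·0.56364·0.96 = 52.245 N·m
chain 47/84 = 0.55952 → τ = 52.245·0.55952·0.97 = 28.355 N·m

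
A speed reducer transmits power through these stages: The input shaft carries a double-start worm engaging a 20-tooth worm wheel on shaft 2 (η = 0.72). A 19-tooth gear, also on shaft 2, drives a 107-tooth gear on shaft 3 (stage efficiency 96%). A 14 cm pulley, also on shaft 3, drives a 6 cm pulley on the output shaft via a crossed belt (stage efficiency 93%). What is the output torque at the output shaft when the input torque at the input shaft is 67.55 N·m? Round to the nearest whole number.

After the worm (20/2): 67.55 × 10 × 0.72 = 486.36 N·m
After the gear mesh (107/19): 486.36 × 5.6316 × 0.96 = 2629.4 N·m
After the belt (6/14): 2629.4 × 0.42857 × 0.93 = 1048 N·m

1048 N·m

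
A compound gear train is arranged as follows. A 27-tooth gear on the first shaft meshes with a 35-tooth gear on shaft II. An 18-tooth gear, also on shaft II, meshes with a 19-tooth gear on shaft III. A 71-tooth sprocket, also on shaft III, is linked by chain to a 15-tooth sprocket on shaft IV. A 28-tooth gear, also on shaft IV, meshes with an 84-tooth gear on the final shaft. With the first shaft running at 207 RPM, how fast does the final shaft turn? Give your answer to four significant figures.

gear mesh 35/27 = 1.2963 → 207/1.2963 = 159.69 RPM
gear mesh 19/18 = 1.0556 → 159.69/1.0556 = 151.28 RPM
chain 15/71 = 0.21127 → 151.28/0.21127 = 716.06 RPM
gear mesh 84/28 = 3 → 716.06/3 = 238.69 RPM

238.7 RPM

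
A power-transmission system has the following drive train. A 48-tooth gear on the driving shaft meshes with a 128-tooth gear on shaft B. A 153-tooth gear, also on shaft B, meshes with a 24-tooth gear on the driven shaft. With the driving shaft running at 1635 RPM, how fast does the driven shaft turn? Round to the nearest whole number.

3909 RPM

gear mesh 128/48 = 2.6667 → 1635/2.6667 = 613.12 RPM
gear mesh 24/153 = 0.15686 → 613.12/0.15686 = 3908.7 RPM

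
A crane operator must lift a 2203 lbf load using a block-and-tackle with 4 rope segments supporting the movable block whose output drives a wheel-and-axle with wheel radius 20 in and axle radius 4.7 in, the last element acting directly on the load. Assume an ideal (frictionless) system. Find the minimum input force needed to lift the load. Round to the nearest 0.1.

129.4 lbf

Block-and-tackle MA = number of supporting rope parts = 4.
Wheel-and-axle MA = R/r = 20/4.7 = 4.2553.
Combined ideal MA = 4 × 4.2553 = 17.021.
Effort = load / MA = 2203 / 17.021 = 129.43 lbf.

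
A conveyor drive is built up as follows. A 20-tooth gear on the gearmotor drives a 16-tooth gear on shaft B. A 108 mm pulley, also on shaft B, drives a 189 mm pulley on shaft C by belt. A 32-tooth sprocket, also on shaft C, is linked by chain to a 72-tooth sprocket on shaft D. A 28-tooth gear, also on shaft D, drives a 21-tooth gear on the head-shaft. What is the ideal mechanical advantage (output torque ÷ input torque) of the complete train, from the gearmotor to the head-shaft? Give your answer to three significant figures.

2.36

Each stage contributes driven/driver: gear mesh 16/20 = 0.8, belt 189/108 = 1.75, chain 72/32 = 2.25, gear mesh 21/28 = 0.75.
Overall: 0.8 × 1.75 × 2.25 × 0.75 = 2.3625.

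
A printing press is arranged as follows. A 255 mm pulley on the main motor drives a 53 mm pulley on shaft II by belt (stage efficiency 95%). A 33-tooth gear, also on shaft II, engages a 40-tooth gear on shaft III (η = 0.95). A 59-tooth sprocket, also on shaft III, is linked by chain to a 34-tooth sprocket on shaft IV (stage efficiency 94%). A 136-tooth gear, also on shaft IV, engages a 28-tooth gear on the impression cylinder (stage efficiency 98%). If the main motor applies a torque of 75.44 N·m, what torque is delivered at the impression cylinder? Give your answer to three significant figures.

1.87 N·m

Belt: ratio = 53/255 = 0.20784; torque at shaft II = 75.44 × 0.20784 × 0.95 = 14.896 N·m.
Gear mesh: ratio = 40/33 = 1.2121; torque at shaft III = 14.896 × 1.2121 × 0.95 = 17.153 N·m.
Chain: ratio = 34/59 = 0.57627; torque at shaft IV = 17.153 × 0.57627 × 0.94 = 9.2915 N·m.
Gear mesh: ratio = 28/136 = 0.20588; torque at the impression cylinder = 9.2915 × 0.20588 × 0.98 = 1.8747 N·m.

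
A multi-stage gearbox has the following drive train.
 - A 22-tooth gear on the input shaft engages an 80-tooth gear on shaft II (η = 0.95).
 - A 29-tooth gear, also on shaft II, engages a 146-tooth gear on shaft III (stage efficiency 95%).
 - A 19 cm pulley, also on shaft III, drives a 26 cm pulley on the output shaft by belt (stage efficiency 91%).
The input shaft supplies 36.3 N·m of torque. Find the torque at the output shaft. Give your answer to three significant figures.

gear mesh 80/22 = 3.6364 → τ = 36.3·3.6364·0.95 = 125.4 N·m
gear mesh 146/29 = 5.0345 → τ = 125.4·5.0345·0.95 = 599.76 N·m
belt 26/19 = 1.3684 → τ = 599.76·1.3684·0.91 = 746.86 N·m

747 N·m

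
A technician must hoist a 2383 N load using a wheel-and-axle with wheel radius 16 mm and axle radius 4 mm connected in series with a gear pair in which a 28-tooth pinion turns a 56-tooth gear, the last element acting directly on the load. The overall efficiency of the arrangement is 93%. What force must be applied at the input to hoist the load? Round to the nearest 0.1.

320.3 N

Wheel-and-axle MA = R/r = 16/4 = 4.
Gear pair MA = 56/28 = 2.
Combined ideal MA = 4 × 2 = 8.
Actual MA = 8 × 0.93 = 7.44.
Effort = load / actual MA = 2383 / 7.44 = 320.3 N.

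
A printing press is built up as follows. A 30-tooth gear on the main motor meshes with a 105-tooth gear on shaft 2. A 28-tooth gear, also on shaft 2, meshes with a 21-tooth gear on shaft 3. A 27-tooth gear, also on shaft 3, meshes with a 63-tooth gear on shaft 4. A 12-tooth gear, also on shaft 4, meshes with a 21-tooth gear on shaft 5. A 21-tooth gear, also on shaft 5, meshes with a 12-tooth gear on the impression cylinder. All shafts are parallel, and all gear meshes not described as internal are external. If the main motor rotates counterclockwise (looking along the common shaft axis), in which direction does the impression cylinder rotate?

clockwise

the main motor → shaft 2: external mesh, 1 reversal → CW.
shaft 2 → shaft 3: external mesh, 1 reversal → CCW.
shaft 3 → shaft 4: external mesh, 1 reversal → CW.
shaft 4 → shaft 5: external mesh, 1 reversal → CCW.
shaft 5 → the impression cylinder: external mesh, 1 reversal → CW.
5 reversals in total — an odd number — so the impression cylinder turns opposite to the main motor.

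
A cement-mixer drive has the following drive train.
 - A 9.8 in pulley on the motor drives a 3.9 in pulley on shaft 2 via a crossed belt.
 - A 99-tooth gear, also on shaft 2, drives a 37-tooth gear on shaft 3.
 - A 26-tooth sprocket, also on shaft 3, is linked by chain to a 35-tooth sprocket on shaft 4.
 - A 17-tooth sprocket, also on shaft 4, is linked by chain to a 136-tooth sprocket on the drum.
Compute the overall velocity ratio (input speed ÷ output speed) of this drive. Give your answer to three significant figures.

Each stage contributes driven/driver: belt 3.9/9.8 = 0.39796, gear mesh 37/99 = 0.37374, chain 35/26 = 1.3462, chain 136/17 = 8.
Overall: 0.39796 × 0.37374 × 1.3462 × 8 = 1.6017.

1.60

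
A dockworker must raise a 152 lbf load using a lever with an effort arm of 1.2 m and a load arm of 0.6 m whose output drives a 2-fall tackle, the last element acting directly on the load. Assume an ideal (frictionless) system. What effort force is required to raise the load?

Lever MA = effort arm / load arm = 1.2/0.6 = 2.
Block-and-tackle MA = number of supporting rope parts = 2.
Combined ideal MA = 2 × 2 = 4.
Effort = load / MA = 152 / 4 = 38 lbf.

38 lbf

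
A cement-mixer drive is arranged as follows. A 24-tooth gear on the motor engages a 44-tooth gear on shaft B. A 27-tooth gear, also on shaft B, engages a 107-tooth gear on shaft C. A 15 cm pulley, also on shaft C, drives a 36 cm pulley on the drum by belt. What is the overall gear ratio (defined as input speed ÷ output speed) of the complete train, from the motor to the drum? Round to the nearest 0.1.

Each stage contributes driven/driver: gear mesh 44/24 = 1.8333, gear mesh 107/27 = 3.963, belt 36/15 = 2.4.
Overall: 1.8333 × 3.963 × 2.4 = 17.437.

17.4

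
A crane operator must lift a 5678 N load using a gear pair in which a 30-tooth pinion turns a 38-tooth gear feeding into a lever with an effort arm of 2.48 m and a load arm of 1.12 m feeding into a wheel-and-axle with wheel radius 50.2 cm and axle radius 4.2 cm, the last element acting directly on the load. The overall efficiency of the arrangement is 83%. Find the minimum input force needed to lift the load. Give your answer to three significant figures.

Gear pair MA = 38/30 = 1.2667.
Lever MA = effort arm / load arm = 2.48/1.12 = 2.2143.
Wheel-and-axle MA = R/r = 50.2/4.2 = 11.952.
Combined ideal MA = 1.2667 × 2.2143 × 11.952 = 33.524.
Actual MA = 33.524 × 0.83 = 27.825.
Effort = load / actual MA = 5678 / 27.825 = 204.06 N.

204 N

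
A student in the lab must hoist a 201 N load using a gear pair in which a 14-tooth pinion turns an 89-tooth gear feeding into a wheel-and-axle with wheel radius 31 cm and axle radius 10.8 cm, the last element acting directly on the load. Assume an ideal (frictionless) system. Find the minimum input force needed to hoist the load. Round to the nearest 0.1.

11.0 N

Gear pair MA = 89/14 = 6.3571.
Wheel-and-axle MA = R/r = 31/10.8 = 2.8704.
Combined ideal MA = 6.3571 × 2.8704 = 18.247.
Effort = load / MA = 201 / 18.247 = 11.015 N.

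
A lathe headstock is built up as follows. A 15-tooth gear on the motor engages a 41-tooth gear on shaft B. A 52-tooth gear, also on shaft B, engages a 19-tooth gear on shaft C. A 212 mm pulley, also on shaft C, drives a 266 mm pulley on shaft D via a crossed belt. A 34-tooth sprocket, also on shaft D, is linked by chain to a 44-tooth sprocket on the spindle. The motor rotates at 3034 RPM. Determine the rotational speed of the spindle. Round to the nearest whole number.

the motor → shaft B (gear mesh, 41/15): 3034 ÷ 2.7333 = 1110 RPM
shaft B → shaft C (gear mesh, 19/52): 1110 ÷ 0.36538 = 3037.9 RPM
shaft C → shaft D (belt, 266/212): 3037.9 ÷ 1.2547 = 2421.2 RPM
shaft D → the spindle (chain, 44/34): 2421.2 ÷ 1.2941 = 1870.9 RPM

1871 RPM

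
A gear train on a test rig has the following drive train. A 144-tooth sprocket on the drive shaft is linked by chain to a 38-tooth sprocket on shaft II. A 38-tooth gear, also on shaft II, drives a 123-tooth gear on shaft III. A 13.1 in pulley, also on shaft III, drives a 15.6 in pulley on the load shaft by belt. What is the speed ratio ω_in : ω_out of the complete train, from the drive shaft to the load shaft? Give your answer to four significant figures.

1.017

Each stage contributes driven/driver: chain 38/144 = 0.26389, gear mesh 123/38 = 3.2368, belt 15.6/13.1 = 1.1908.
Overall: 0.26389 × 3.2368 × 1.1908 = 1.0172.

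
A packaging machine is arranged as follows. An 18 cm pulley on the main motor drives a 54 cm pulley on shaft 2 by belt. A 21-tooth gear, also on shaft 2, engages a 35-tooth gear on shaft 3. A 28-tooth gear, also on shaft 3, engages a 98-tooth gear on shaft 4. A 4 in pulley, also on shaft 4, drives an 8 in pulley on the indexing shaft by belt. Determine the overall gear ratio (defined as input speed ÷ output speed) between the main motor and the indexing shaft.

35

Each stage contributes driven/driver: belt 54/18 = 3, gear mesh 35/21 = 1.6667, gear mesh 98/28 = 3.5, belt 8/4 = 2.
Overall: 3 × 1.6667 × 3.5 × 2 = 35.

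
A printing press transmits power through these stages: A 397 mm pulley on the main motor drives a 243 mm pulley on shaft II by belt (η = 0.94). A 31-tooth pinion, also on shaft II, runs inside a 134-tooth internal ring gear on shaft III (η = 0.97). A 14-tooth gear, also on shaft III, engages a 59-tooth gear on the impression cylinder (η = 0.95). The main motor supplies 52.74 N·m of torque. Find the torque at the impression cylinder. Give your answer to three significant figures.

belt 243/397 = 0.61209 → τ = 52.74·0.61209·0.94 = 30.345 N·m
internal gear 134/31 = 4.3226 → τ = 30.345·4.3226·0.97 = 127.23 N·m
gear mesh 59/14 = 4.2143 → τ = 127.23·4.2143·0.95 = 509.39 N·m

509 N·m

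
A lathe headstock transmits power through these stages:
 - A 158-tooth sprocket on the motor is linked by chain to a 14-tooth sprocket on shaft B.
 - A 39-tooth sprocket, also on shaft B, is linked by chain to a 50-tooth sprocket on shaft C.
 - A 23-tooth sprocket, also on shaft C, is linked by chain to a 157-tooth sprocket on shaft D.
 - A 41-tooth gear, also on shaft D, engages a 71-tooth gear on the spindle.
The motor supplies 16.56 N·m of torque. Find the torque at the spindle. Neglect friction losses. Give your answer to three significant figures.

22.2 N·m

chain 14/158 = 0.088608 → τ = 16.56·0.088608 = 1.4673 N·m
chain 50/39 = 1.2821 → τ = 1.4673·1.2821 = 1.8812 N·m
chain 157/23 = 6.8261 → τ = 1.8812·6.8261 = 12.841 N·m
gear mesh 71/41 = 1.7317 → τ = 12.841·1.7317 = 22.237 N·m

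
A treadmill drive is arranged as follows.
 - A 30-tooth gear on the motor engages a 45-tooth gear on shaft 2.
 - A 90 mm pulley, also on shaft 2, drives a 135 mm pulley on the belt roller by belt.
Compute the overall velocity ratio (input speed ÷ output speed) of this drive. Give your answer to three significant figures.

Each stage contributes driven/driver: gear mesh 45/30 = 1.5, belt 135/90 = 1.5.
Overall: 1.5 × 1.5 = 2.25.

2.25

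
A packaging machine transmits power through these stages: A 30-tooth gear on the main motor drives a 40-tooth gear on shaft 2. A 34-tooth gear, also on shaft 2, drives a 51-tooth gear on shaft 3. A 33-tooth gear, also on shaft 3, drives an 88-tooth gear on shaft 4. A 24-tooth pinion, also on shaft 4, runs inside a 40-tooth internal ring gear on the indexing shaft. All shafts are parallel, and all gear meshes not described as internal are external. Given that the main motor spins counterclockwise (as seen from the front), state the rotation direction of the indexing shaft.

the main motor → shaft 2: external mesh, 1 reversal → CW.
shaft 2 → shaft 3: external mesh, 1 reversal → CCW.
shaft 3 → shaft 4: external mesh, 1 reversal → CW.
shaft 4 → the indexing shaft: internal mesh, same direction → CW.
3 reversals in total — an odd number — so the indexing shaft turns opposite to the main motor.

clockwise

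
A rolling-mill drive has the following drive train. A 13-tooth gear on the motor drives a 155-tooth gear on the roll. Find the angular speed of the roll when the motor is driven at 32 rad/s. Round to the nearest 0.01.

2.68 rad/s

gear mesh 155/13 = 11.923 → 32/11.923 = 2.6839 rad/s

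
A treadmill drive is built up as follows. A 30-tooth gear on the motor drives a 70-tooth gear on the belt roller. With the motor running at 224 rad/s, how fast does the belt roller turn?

96 rad/s

Gear mesh: ratio = 70/30 = 2.3333, so the belt roller turns at 224 / 2.3333 = 96 rad/s.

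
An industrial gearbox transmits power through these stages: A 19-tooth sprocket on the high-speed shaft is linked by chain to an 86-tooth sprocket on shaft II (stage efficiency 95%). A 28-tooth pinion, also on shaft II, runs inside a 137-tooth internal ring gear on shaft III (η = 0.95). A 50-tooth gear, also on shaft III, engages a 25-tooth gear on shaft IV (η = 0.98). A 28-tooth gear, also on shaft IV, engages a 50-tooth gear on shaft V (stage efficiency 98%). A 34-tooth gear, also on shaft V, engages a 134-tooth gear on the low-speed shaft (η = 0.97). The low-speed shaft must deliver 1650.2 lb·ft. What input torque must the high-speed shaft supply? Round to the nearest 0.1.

25.2 lb·ft

Overall ratio R = 4.5263 × 4.8929 × 0.5 × 1.7857 × 3.9412 = 77.932; overall efficiency η = 0.95 × 0.95 × 0.98 × 0.98 × 0.97 = 0.8408.
Input torque = output torque / (R × η) = 1650.2 / (77.932 × 0.8408) = 25.185 lb·ft.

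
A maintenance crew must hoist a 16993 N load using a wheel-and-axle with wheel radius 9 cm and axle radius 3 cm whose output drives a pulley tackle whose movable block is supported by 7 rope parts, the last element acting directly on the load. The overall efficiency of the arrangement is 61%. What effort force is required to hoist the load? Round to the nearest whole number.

1327 N

Wheel-and-axle MA = R/r = 9/3 = 3.
Block-and-tackle MA = number of supporting rope parts = 7.
Combined ideal MA = 3 × 7 = 21.
Actual MA = 21 × 0.61 = 12.81.
Effort = load / actual MA = 16993 / 12.81 = 1326.5 N.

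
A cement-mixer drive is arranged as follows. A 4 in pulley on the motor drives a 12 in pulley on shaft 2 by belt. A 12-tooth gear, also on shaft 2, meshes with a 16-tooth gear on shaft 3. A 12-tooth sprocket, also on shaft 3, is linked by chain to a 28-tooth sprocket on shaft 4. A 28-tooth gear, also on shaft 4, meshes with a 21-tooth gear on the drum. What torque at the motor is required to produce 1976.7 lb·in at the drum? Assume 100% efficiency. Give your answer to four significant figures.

282.4 lb·in

Overall ratio R = 3 × 1.3333 × 2.3333 × 0.75 = 7.
Input torque = output torque / R = 1976.7 / 7 = 282.39 lb·in.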